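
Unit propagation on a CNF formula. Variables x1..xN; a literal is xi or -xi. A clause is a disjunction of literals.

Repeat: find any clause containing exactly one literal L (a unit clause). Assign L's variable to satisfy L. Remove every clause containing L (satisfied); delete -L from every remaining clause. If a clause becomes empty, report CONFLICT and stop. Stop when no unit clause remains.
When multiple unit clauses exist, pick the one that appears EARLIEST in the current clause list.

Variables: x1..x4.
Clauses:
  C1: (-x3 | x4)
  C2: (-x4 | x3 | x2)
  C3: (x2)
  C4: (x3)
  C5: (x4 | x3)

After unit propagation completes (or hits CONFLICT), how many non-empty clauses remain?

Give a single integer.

Answer: 0

Derivation:
unit clause [2] forces x2=T; simplify:
  satisfied 2 clause(s); 3 remain; assigned so far: [2]
unit clause [3] forces x3=T; simplify:
  drop -3 from [-3, 4] -> [4]
  satisfied 2 clause(s); 1 remain; assigned so far: [2, 3]
unit clause [4] forces x4=T; simplify:
  satisfied 1 clause(s); 0 remain; assigned so far: [2, 3, 4]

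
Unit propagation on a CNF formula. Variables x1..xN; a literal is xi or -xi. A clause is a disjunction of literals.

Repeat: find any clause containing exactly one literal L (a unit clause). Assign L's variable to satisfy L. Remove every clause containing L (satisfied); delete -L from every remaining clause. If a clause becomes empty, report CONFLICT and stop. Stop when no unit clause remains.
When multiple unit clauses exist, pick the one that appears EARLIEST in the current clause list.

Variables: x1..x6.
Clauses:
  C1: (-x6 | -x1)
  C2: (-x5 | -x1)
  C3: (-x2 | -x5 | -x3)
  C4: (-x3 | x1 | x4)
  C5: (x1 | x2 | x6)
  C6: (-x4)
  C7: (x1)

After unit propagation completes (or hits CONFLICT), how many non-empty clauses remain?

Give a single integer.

unit clause [-4] forces x4=F; simplify:
  drop 4 from [-3, 1, 4] -> [-3, 1]
  satisfied 1 clause(s); 6 remain; assigned so far: [4]
unit clause [1] forces x1=T; simplify:
  drop -1 from [-6, -1] -> [-6]
  drop -1 from [-5, -1] -> [-5]
  satisfied 3 clause(s); 3 remain; assigned so far: [1, 4]
unit clause [-6] forces x6=F; simplify:
  satisfied 1 clause(s); 2 remain; assigned so far: [1, 4, 6]
unit clause [-5] forces x5=F; simplify:
  satisfied 2 clause(s); 0 remain; assigned so far: [1, 4, 5, 6]

Answer: 0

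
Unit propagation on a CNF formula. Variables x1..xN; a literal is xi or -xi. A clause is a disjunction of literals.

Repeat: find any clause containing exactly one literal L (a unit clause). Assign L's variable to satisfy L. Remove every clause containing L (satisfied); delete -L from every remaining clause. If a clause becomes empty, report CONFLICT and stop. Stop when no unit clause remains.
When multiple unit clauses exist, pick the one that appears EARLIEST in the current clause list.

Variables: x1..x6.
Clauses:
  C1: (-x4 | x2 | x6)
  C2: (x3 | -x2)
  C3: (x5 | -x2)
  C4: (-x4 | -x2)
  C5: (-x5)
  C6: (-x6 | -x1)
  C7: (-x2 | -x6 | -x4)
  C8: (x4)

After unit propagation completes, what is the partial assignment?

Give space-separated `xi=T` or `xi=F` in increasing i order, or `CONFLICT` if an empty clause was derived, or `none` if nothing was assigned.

unit clause [-5] forces x5=F; simplify:
  drop 5 from [5, -2] -> [-2]
  satisfied 1 clause(s); 7 remain; assigned so far: [5]
unit clause [-2] forces x2=F; simplify:
  drop 2 from [-4, 2, 6] -> [-4, 6]
  satisfied 4 clause(s); 3 remain; assigned so far: [2, 5]
unit clause [4] forces x4=T; simplify:
  drop -4 from [-4, 6] -> [6]
  satisfied 1 clause(s); 2 remain; assigned so far: [2, 4, 5]
unit clause [6] forces x6=T; simplify:
  drop -6 from [-6, -1] -> [-1]
  satisfied 1 clause(s); 1 remain; assigned so far: [2, 4, 5, 6]
unit clause [-1] forces x1=F; simplify:
  satisfied 1 clause(s); 0 remain; assigned so far: [1, 2, 4, 5, 6]

Answer: x1=F x2=F x4=T x5=F x6=T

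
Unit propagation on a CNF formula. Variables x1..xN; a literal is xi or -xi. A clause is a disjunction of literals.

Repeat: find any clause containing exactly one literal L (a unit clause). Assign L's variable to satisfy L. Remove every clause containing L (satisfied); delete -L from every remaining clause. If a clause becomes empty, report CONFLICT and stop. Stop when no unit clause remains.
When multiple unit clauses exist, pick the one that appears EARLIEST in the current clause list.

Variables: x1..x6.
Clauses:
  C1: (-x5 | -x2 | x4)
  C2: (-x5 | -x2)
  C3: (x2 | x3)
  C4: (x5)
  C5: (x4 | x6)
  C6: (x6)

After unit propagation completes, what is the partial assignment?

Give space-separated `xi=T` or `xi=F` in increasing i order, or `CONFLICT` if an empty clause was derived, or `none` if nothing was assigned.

unit clause [5] forces x5=T; simplify:
  drop -5 from [-5, -2, 4] -> [-2, 4]
  drop -5 from [-5, -2] -> [-2]
  satisfied 1 clause(s); 5 remain; assigned so far: [5]
unit clause [-2] forces x2=F; simplify:
  drop 2 from [2, 3] -> [3]
  satisfied 2 clause(s); 3 remain; assigned so far: [2, 5]
unit clause [3] forces x3=T; simplify:
  satisfied 1 clause(s); 2 remain; assigned so far: [2, 3, 5]
unit clause [6] forces x6=T; simplify:
  satisfied 2 clause(s); 0 remain; assigned so far: [2, 3, 5, 6]

Answer: x2=F x3=T x5=T x6=T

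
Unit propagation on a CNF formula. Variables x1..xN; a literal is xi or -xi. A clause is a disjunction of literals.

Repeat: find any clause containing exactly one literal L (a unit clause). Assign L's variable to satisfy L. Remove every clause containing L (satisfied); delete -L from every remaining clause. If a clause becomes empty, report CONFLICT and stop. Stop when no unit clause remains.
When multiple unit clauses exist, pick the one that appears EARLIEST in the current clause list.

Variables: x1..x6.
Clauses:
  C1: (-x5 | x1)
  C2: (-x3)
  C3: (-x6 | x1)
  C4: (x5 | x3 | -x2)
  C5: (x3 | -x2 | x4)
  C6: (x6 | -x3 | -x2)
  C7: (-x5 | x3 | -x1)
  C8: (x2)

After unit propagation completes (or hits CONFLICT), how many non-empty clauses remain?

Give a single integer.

Answer: 1

Derivation:
unit clause [-3] forces x3=F; simplify:
  drop 3 from [5, 3, -2] -> [5, -2]
  drop 3 from [3, -2, 4] -> [-2, 4]
  drop 3 from [-5, 3, -1] -> [-5, -1]
  satisfied 2 clause(s); 6 remain; assigned so far: [3]
unit clause [2] forces x2=T; simplify:
  drop -2 from [5, -2] -> [5]
  drop -2 from [-2, 4] -> [4]
  satisfied 1 clause(s); 5 remain; assigned so far: [2, 3]
unit clause [5] forces x5=T; simplify:
  drop -5 from [-5, 1] -> [1]
  drop -5 from [-5, -1] -> [-1]
  satisfied 1 clause(s); 4 remain; assigned so far: [2, 3, 5]
unit clause [1] forces x1=T; simplify:
  drop -1 from [-1] -> [] (empty!)
  satisfied 2 clause(s); 2 remain; assigned so far: [1, 2, 3, 5]
CONFLICT (empty clause)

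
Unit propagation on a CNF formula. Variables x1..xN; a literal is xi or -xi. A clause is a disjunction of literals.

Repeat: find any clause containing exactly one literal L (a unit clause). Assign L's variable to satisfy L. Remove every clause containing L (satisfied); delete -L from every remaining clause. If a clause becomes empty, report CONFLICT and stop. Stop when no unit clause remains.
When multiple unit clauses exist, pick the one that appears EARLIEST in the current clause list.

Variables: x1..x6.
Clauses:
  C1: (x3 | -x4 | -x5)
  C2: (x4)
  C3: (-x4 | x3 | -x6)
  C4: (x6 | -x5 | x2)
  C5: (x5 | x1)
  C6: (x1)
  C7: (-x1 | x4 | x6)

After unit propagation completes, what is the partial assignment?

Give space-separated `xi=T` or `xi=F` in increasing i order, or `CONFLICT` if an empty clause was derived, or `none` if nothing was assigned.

unit clause [4] forces x4=T; simplify:
  drop -4 from [3, -4, -5] -> [3, -5]
  drop -4 from [-4, 3, -6] -> [3, -6]
  satisfied 2 clause(s); 5 remain; assigned so far: [4]
unit clause [1] forces x1=T; simplify:
  satisfied 2 clause(s); 3 remain; assigned so far: [1, 4]

Answer: x1=T x4=T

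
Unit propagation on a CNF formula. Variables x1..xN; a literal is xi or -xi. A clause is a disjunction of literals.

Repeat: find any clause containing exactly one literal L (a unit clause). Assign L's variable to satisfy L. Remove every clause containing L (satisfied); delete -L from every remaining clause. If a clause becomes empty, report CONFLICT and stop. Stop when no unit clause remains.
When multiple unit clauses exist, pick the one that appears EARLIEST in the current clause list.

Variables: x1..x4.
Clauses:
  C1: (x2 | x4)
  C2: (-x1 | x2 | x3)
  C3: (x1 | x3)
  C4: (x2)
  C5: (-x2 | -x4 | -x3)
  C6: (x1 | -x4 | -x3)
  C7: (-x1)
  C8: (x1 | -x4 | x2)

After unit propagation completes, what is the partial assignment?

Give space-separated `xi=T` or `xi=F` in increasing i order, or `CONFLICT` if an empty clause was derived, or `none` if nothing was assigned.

unit clause [2] forces x2=T; simplify:
  drop -2 from [-2, -4, -3] -> [-4, -3]
  satisfied 4 clause(s); 4 remain; assigned so far: [2]
unit clause [-1] forces x1=F; simplify:
  drop 1 from [1, 3] -> [3]
  drop 1 from [1, -4, -3] -> [-4, -3]
  satisfied 1 clause(s); 3 remain; assigned so far: [1, 2]
unit clause [3] forces x3=T; simplify:
  drop -3 from [-4, -3] -> [-4]
  drop -3 from [-4, -3] -> [-4]
  satisfied 1 clause(s); 2 remain; assigned so far: [1, 2, 3]
unit clause [-4] forces x4=F; simplify:
  satisfied 2 clause(s); 0 remain; assigned so far: [1, 2, 3, 4]

Answer: x1=F x2=T x3=T x4=F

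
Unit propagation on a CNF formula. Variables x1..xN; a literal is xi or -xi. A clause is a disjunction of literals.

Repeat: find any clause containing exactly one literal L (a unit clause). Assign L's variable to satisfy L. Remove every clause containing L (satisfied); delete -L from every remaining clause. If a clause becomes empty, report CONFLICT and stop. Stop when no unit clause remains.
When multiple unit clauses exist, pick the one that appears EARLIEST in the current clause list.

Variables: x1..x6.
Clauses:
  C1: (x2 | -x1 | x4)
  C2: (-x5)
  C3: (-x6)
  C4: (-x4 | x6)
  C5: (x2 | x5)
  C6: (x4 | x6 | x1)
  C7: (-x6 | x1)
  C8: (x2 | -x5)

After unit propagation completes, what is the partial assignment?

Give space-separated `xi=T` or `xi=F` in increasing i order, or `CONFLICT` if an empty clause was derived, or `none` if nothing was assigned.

Answer: x1=T x2=T x4=F x5=F x6=F

Derivation:
unit clause [-5] forces x5=F; simplify:
  drop 5 from [2, 5] -> [2]
  satisfied 2 clause(s); 6 remain; assigned so far: [5]
unit clause [-6] forces x6=F; simplify:
  drop 6 from [-4, 6] -> [-4]
  drop 6 from [4, 6, 1] -> [4, 1]
  satisfied 2 clause(s); 4 remain; assigned so far: [5, 6]
unit clause [-4] forces x4=F; simplify:
  drop 4 from [2, -1, 4] -> [2, -1]
  drop 4 from [4, 1] -> [1]
  satisfied 1 clause(s); 3 remain; assigned so far: [4, 5, 6]
unit clause [2] forces x2=T; simplify:
  satisfied 2 clause(s); 1 remain; assigned so far: [2, 4, 5, 6]
unit clause [1] forces x1=T; simplify:
  satisfied 1 clause(s); 0 remain; assigned so far: [1, 2, 4, 5, 6]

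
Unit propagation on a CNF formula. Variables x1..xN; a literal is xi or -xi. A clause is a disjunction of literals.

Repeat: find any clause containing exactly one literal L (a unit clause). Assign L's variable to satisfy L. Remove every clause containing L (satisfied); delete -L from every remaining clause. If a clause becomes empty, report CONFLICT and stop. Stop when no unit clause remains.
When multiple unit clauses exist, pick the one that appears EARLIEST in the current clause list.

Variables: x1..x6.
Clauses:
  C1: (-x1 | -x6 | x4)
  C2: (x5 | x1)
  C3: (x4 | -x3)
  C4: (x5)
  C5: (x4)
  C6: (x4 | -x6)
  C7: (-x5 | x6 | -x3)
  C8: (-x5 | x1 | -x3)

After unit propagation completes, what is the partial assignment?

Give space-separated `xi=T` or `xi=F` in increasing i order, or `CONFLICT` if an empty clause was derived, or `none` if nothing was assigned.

Answer: x4=T x5=T

Derivation:
unit clause [5] forces x5=T; simplify:
  drop -5 from [-5, 6, -3] -> [6, -3]
  drop -5 from [-5, 1, -3] -> [1, -3]
  satisfied 2 clause(s); 6 remain; assigned so far: [5]
unit clause [4] forces x4=T; simplify:
  satisfied 4 clause(s); 2 remain; assigned so far: [4, 5]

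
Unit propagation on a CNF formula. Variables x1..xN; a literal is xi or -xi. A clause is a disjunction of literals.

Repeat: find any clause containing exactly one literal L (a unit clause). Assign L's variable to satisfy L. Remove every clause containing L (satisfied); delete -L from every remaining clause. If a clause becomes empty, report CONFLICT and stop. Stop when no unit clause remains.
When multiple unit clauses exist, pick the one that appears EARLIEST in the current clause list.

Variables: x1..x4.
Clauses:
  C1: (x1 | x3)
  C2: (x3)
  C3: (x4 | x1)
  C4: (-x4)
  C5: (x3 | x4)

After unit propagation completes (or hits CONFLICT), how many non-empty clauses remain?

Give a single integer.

Answer: 0

Derivation:
unit clause [3] forces x3=T; simplify:
  satisfied 3 clause(s); 2 remain; assigned so far: [3]
unit clause [-4] forces x4=F; simplify:
  drop 4 from [4, 1] -> [1]
  satisfied 1 clause(s); 1 remain; assigned so far: [3, 4]
unit clause [1] forces x1=T; simplify:
  satisfied 1 clause(s); 0 remain; assigned so far: [1, 3, 4]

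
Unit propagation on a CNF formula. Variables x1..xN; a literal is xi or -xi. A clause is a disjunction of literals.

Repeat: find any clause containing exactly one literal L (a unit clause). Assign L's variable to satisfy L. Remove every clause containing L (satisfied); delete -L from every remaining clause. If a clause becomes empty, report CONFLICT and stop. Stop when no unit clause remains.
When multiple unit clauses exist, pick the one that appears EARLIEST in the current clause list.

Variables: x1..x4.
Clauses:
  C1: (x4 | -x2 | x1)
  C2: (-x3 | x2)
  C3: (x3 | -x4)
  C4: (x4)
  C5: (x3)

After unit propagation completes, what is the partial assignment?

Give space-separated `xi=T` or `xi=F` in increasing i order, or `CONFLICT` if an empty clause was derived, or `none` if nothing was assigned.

unit clause [4] forces x4=T; simplify:
  drop -4 from [3, -4] -> [3]
  satisfied 2 clause(s); 3 remain; assigned so far: [4]
unit clause [3] forces x3=T; simplify:
  drop -3 from [-3, 2] -> [2]
  satisfied 2 clause(s); 1 remain; assigned so far: [3, 4]
unit clause [2] forces x2=T; simplify:
  satisfied 1 clause(s); 0 remain; assigned so far: [2, 3, 4]

Answer: x2=T x3=T x4=T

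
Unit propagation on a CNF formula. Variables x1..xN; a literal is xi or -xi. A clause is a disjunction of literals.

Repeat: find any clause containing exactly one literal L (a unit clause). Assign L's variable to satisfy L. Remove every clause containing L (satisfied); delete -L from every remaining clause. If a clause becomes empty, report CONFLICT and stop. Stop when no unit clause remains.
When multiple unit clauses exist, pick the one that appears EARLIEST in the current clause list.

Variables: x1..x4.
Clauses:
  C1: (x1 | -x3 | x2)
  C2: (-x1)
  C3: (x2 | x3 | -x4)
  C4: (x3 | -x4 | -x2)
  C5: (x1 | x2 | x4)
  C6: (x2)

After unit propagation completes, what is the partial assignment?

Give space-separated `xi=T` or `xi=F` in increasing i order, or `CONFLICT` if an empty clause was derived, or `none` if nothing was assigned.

unit clause [-1] forces x1=F; simplify:
  drop 1 from [1, -3, 2] -> [-3, 2]
  drop 1 from [1, 2, 4] -> [2, 4]
  satisfied 1 clause(s); 5 remain; assigned so far: [1]
unit clause [2] forces x2=T; simplify:
  drop -2 from [3, -4, -2] -> [3, -4]
  satisfied 4 clause(s); 1 remain; assigned so far: [1, 2]

Answer: x1=F x2=T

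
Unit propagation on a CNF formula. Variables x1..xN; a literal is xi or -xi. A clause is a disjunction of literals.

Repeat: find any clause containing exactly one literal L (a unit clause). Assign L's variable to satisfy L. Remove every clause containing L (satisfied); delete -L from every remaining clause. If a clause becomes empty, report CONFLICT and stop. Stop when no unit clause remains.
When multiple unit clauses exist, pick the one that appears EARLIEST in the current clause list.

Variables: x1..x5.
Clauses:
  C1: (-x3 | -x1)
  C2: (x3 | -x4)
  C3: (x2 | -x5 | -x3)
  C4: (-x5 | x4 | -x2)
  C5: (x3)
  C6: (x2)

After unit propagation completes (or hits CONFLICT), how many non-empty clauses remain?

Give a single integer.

unit clause [3] forces x3=T; simplify:
  drop -3 from [-3, -1] -> [-1]
  drop -3 from [2, -5, -3] -> [2, -5]
  satisfied 2 clause(s); 4 remain; assigned so far: [3]
unit clause [-1] forces x1=F; simplify:
  satisfied 1 clause(s); 3 remain; assigned so far: [1, 3]
unit clause [2] forces x2=T; simplify:
  drop -2 from [-5, 4, -2] -> [-5, 4]
  satisfied 2 clause(s); 1 remain; assigned so far: [1, 2, 3]

Answer: 1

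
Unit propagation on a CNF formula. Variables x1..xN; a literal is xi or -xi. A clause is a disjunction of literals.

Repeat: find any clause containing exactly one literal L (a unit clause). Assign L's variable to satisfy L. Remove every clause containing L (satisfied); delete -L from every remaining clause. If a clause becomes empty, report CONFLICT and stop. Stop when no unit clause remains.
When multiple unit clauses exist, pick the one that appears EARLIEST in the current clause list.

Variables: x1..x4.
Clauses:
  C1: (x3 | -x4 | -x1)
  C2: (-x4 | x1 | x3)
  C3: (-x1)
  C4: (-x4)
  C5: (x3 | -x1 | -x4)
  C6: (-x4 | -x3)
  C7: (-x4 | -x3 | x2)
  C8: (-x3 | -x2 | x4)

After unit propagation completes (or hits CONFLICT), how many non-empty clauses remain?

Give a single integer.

Answer: 1

Derivation:
unit clause [-1] forces x1=F; simplify:
  drop 1 from [-4, 1, 3] -> [-4, 3]
  satisfied 3 clause(s); 5 remain; assigned so far: [1]
unit clause [-4] forces x4=F; simplify:
  drop 4 from [-3, -2, 4] -> [-3, -2]
  satisfied 4 clause(s); 1 remain; assigned so far: [1, 4]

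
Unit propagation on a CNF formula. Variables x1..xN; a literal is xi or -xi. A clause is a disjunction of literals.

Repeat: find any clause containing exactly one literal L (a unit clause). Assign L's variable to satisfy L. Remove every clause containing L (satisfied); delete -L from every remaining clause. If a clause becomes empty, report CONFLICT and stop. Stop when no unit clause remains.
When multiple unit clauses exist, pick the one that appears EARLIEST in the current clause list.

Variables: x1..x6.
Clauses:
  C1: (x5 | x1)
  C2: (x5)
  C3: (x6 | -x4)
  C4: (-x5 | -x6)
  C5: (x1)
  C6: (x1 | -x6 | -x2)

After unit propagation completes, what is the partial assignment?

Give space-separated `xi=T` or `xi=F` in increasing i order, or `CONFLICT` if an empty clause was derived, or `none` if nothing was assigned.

unit clause [5] forces x5=T; simplify:
  drop -5 from [-5, -6] -> [-6]
  satisfied 2 clause(s); 4 remain; assigned so far: [5]
unit clause [-6] forces x6=F; simplify:
  drop 6 from [6, -4] -> [-4]
  satisfied 2 clause(s); 2 remain; assigned so far: [5, 6]
unit clause [-4] forces x4=F; simplify:
  satisfied 1 clause(s); 1 remain; assigned so far: [4, 5, 6]
unit clause [1] forces x1=T; simplify:
  satisfied 1 clause(s); 0 remain; assigned so far: [1, 4, 5, 6]

Answer: x1=T x4=F x5=T x6=F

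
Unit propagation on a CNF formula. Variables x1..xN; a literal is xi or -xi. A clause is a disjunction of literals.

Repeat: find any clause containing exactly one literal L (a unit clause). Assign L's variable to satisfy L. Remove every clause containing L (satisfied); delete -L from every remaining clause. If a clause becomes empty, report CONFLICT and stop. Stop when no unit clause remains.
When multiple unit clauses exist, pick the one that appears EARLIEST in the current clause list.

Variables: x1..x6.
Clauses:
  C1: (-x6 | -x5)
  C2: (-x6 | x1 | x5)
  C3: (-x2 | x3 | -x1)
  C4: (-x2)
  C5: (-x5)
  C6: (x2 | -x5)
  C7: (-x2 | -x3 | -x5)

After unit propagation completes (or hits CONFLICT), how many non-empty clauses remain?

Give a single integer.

unit clause [-2] forces x2=F; simplify:
  drop 2 from [2, -5] -> [-5]
  satisfied 3 clause(s); 4 remain; assigned so far: [2]
unit clause [-5] forces x5=F; simplify:
  drop 5 from [-6, 1, 5] -> [-6, 1]
  satisfied 3 clause(s); 1 remain; assigned so far: [2, 5]

Answer: 1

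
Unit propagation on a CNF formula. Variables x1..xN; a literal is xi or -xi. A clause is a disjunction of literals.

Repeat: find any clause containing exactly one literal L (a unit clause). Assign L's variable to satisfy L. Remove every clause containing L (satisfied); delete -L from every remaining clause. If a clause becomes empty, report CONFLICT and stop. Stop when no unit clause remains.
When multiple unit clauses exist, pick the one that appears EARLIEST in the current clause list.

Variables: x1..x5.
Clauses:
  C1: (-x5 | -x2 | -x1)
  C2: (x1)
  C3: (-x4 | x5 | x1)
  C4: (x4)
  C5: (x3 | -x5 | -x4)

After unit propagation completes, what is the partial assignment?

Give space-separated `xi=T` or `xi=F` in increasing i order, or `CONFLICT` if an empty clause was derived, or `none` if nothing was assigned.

Answer: x1=T x4=T

Derivation:
unit clause [1] forces x1=T; simplify:
  drop -1 from [-5, -2, -1] -> [-5, -2]
  satisfied 2 clause(s); 3 remain; assigned so far: [1]
unit clause [4] forces x4=T; simplify:
  drop -4 from [3, -5, -4] -> [3, -5]
  satisfied 1 clause(s); 2 remain; assigned so far: [1, 4]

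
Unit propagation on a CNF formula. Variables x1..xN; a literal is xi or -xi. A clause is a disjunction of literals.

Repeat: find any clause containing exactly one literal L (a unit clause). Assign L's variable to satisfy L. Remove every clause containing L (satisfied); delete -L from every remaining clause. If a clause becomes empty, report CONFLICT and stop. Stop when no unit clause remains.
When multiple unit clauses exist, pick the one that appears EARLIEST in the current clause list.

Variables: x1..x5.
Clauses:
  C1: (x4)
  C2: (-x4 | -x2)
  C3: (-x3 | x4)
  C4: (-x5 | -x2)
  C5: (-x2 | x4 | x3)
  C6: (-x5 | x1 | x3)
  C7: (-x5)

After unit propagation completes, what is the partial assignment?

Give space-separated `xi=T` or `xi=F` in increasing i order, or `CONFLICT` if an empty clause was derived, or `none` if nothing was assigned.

Answer: x2=F x4=T x5=F

Derivation:
unit clause [4] forces x4=T; simplify:
  drop -4 from [-4, -2] -> [-2]
  satisfied 3 clause(s); 4 remain; assigned so far: [4]
unit clause [-2] forces x2=F; simplify:
  satisfied 2 clause(s); 2 remain; assigned so far: [2, 4]
unit clause [-5] forces x5=F; simplify:
  satisfied 2 clause(s); 0 remain; assigned so far: [2, 4, 5]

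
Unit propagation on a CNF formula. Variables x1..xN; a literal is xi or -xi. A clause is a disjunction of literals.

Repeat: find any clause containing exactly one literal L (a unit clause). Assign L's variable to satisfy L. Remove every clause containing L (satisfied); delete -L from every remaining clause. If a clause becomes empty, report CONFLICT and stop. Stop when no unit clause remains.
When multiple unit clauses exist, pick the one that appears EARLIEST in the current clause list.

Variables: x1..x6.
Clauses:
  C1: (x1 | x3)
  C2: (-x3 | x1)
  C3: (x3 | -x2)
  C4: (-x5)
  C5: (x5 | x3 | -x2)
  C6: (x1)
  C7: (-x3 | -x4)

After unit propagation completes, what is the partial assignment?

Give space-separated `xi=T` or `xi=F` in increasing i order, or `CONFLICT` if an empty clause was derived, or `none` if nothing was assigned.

Answer: x1=T x5=F

Derivation:
unit clause [-5] forces x5=F; simplify:
  drop 5 from [5, 3, -2] -> [3, -2]
  satisfied 1 clause(s); 6 remain; assigned so far: [5]
unit clause [1] forces x1=T; simplify:
  satisfied 3 clause(s); 3 remain; assigned so far: [1, 5]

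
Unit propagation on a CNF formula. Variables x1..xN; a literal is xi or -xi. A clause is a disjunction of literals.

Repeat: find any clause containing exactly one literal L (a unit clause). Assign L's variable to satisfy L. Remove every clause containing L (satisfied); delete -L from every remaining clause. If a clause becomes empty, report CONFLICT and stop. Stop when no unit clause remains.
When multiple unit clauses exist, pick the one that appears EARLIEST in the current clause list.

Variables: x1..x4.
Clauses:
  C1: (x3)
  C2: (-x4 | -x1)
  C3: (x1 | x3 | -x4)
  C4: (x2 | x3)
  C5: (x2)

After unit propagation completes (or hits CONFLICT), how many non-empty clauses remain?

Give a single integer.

Answer: 1

Derivation:
unit clause [3] forces x3=T; simplify:
  satisfied 3 clause(s); 2 remain; assigned so far: [3]
unit clause [2] forces x2=T; simplify:
  satisfied 1 clause(s); 1 remain; assigned so far: [2, 3]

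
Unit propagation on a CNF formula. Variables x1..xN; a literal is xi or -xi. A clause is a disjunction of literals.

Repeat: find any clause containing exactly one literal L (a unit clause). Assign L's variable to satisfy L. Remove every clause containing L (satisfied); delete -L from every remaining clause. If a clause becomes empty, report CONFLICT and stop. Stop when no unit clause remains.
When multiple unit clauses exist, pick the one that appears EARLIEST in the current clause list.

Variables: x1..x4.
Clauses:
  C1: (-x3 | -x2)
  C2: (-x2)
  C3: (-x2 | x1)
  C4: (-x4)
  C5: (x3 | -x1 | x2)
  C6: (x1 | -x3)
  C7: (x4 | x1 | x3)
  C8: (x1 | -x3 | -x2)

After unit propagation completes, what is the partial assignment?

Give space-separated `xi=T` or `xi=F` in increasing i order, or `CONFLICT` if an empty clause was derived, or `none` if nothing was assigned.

unit clause [-2] forces x2=F; simplify:
  drop 2 from [3, -1, 2] -> [3, -1]
  satisfied 4 clause(s); 4 remain; assigned so far: [2]
unit clause [-4] forces x4=F; simplify:
  drop 4 from [4, 1, 3] -> [1, 3]
  satisfied 1 clause(s); 3 remain; assigned so far: [2, 4]

Answer: x2=F x4=F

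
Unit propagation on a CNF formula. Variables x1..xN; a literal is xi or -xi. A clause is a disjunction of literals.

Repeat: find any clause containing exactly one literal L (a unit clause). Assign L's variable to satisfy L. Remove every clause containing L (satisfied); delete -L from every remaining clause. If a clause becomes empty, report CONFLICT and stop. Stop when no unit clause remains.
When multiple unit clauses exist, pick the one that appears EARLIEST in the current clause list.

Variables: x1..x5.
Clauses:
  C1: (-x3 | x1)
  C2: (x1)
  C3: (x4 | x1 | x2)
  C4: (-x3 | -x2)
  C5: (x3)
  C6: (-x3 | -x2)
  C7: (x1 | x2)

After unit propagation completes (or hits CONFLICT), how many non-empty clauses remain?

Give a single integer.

unit clause [1] forces x1=T; simplify:
  satisfied 4 clause(s); 3 remain; assigned so far: [1]
unit clause [3] forces x3=T; simplify:
  drop -3 from [-3, -2] -> [-2]
  drop -3 from [-3, -2] -> [-2]
  satisfied 1 clause(s); 2 remain; assigned so far: [1, 3]
unit clause [-2] forces x2=F; simplify:
  satisfied 2 clause(s); 0 remain; assigned so far: [1, 2, 3]

Answer: 0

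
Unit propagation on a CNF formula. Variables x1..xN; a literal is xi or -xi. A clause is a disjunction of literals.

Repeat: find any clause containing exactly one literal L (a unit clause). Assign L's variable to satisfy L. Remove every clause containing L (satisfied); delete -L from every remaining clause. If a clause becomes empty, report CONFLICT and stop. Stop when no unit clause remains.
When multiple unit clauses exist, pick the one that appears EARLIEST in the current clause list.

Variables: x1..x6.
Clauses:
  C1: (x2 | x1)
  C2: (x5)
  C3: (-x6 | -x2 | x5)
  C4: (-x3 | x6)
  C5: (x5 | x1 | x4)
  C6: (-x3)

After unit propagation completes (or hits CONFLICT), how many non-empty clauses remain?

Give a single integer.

Answer: 1

Derivation:
unit clause [5] forces x5=T; simplify:
  satisfied 3 clause(s); 3 remain; assigned so far: [5]
unit clause [-3] forces x3=F; simplify:
  satisfied 2 clause(s); 1 remain; assigned so far: [3, 5]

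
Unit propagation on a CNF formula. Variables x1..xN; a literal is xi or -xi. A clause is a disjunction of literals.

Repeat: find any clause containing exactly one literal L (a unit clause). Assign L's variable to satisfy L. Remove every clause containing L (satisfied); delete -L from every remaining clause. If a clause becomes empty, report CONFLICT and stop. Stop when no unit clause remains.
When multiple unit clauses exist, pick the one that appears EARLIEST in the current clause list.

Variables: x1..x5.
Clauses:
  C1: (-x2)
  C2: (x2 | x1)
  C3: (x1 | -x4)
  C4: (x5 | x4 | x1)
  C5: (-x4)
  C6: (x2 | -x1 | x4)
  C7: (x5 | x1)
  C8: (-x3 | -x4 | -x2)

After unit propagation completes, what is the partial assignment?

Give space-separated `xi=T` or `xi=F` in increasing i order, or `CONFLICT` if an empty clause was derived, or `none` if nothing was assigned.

unit clause [-2] forces x2=F; simplify:
  drop 2 from [2, 1] -> [1]
  drop 2 from [2, -1, 4] -> [-1, 4]
  satisfied 2 clause(s); 6 remain; assigned so far: [2]
unit clause [1] forces x1=T; simplify:
  drop -1 from [-1, 4] -> [4]
  satisfied 4 clause(s); 2 remain; assigned so far: [1, 2]
unit clause [-4] forces x4=F; simplify:
  drop 4 from [4] -> [] (empty!)
  satisfied 1 clause(s); 1 remain; assigned so far: [1, 2, 4]
CONFLICT (empty clause)

Answer: CONFLICT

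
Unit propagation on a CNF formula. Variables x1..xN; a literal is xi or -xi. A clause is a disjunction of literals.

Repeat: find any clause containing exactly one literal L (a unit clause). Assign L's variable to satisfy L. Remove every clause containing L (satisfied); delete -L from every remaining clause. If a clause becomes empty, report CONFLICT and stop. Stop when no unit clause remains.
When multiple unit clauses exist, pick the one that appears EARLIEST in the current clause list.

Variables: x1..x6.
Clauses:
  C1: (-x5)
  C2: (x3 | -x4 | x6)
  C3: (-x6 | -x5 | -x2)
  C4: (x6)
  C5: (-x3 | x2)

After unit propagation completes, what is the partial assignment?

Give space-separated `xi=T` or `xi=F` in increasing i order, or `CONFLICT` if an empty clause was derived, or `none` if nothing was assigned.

unit clause [-5] forces x5=F; simplify:
  satisfied 2 clause(s); 3 remain; assigned so far: [5]
unit clause [6] forces x6=T; simplify:
  satisfied 2 clause(s); 1 remain; assigned so far: [5, 6]

Answer: x5=F x6=T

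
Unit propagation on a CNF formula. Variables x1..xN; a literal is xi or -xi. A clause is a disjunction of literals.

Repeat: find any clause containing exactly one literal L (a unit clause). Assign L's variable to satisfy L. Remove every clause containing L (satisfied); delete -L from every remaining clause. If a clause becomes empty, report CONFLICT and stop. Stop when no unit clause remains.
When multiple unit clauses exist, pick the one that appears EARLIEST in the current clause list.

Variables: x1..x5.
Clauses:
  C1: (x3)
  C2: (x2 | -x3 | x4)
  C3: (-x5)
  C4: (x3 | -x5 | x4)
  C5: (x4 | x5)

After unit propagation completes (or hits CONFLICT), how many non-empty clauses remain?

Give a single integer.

Answer: 0

Derivation:
unit clause [3] forces x3=T; simplify:
  drop -3 from [2, -3, 4] -> [2, 4]
  satisfied 2 clause(s); 3 remain; assigned so far: [3]
unit clause [-5] forces x5=F; simplify:
  drop 5 from [4, 5] -> [4]
  satisfied 1 clause(s); 2 remain; assigned so far: [3, 5]
unit clause [4] forces x4=T; simplify:
  satisfied 2 clause(s); 0 remain; assigned so far: [3, 4, 5]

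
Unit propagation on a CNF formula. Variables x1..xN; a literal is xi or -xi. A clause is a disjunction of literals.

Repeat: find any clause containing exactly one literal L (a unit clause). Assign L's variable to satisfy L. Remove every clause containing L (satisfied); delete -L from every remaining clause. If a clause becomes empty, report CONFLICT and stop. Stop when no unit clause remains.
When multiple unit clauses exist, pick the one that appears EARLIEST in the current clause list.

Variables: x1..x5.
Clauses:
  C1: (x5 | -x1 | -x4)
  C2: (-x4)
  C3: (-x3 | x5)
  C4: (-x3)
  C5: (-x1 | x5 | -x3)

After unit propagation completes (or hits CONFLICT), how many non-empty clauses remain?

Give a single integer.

unit clause [-4] forces x4=F; simplify:
  satisfied 2 clause(s); 3 remain; assigned so far: [4]
unit clause [-3] forces x3=F; simplify:
  satisfied 3 clause(s); 0 remain; assigned so far: [3, 4]

Answer: 0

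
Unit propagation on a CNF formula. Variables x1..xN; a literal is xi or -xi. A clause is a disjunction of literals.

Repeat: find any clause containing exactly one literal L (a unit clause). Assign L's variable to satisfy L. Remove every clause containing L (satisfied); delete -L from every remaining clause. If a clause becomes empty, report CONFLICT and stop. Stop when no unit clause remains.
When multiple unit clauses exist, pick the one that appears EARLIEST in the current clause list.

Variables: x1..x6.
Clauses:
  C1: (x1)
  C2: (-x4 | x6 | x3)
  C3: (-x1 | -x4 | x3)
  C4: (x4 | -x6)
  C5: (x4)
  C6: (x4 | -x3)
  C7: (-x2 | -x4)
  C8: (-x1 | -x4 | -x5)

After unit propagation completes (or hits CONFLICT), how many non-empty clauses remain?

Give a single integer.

unit clause [1] forces x1=T; simplify:
  drop -1 from [-1, -4, 3] -> [-4, 3]
  drop -1 from [-1, -4, -5] -> [-4, -5]
  satisfied 1 clause(s); 7 remain; assigned so far: [1]
unit clause [4] forces x4=T; simplify:
  drop -4 from [-4, 6, 3] -> [6, 3]
  drop -4 from [-4, 3] -> [3]
  drop -4 from [-2, -4] -> [-2]
  drop -4 from [-4, -5] -> [-5]
  satisfied 3 clause(s); 4 remain; assigned so far: [1, 4]
unit clause [3] forces x3=T; simplify:
  satisfied 2 clause(s); 2 remain; assigned so far: [1, 3, 4]
unit clause [-2] forces x2=F; simplify:
  satisfied 1 clause(s); 1 remain; assigned so far: [1, 2, 3, 4]
unit clause [-5] forces x5=F; simplify:
  satisfied 1 clause(s); 0 remain; assigned so far: [1, 2, 3, 4, 5]

Answer: 0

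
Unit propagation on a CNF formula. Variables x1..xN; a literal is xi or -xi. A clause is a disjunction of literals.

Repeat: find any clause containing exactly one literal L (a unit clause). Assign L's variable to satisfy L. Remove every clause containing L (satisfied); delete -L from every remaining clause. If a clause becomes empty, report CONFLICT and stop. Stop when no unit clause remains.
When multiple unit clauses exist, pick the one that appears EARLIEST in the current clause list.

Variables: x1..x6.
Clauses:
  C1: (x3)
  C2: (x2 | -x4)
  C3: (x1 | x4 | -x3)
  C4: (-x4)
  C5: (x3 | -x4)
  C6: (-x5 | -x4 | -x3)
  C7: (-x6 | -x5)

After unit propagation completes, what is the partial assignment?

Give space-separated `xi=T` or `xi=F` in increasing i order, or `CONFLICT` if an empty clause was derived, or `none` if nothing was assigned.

unit clause [3] forces x3=T; simplify:
  drop -3 from [1, 4, -3] -> [1, 4]
  drop -3 from [-5, -4, -3] -> [-5, -4]
  satisfied 2 clause(s); 5 remain; assigned so far: [3]
unit clause [-4] forces x4=F; simplify:
  drop 4 from [1, 4] -> [1]
  satisfied 3 clause(s); 2 remain; assigned so far: [3, 4]
unit clause [1] forces x1=T; simplify:
  satisfied 1 clause(s); 1 remain; assigned so far: [1, 3, 4]

Answer: x1=T x3=T x4=F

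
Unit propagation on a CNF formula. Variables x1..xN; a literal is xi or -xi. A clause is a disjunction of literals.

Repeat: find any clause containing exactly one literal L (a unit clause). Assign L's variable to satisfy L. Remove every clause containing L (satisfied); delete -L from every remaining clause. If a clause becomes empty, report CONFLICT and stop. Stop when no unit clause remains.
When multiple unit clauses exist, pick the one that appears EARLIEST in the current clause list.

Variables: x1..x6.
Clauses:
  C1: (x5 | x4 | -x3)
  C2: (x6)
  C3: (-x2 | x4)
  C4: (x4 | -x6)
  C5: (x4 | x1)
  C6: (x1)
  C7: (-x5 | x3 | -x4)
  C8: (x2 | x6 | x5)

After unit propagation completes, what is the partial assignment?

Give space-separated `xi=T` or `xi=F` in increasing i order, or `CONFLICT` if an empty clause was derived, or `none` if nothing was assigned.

Answer: x1=T x4=T x6=T

Derivation:
unit clause [6] forces x6=T; simplify:
  drop -6 from [4, -6] -> [4]
  satisfied 2 clause(s); 6 remain; assigned so far: [6]
unit clause [4] forces x4=T; simplify:
  drop -4 from [-5, 3, -4] -> [-5, 3]
  satisfied 4 clause(s); 2 remain; assigned so far: [4, 6]
unit clause [1] forces x1=T; simplify:
  satisfied 1 clause(s); 1 remain; assigned so far: [1, 4, 6]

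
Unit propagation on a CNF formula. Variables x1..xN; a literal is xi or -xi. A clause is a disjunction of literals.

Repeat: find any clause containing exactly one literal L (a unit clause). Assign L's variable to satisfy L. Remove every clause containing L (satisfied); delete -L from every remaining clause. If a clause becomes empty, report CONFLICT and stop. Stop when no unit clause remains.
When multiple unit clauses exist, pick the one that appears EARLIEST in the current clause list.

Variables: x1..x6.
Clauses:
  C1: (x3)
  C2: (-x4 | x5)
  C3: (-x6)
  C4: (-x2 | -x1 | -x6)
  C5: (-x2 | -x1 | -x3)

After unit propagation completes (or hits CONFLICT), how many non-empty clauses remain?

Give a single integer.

unit clause [3] forces x3=T; simplify:
  drop -3 from [-2, -1, -3] -> [-2, -1]
  satisfied 1 clause(s); 4 remain; assigned so far: [3]
unit clause [-6] forces x6=F; simplify:
  satisfied 2 clause(s); 2 remain; assigned so far: [3, 6]

Answer: 2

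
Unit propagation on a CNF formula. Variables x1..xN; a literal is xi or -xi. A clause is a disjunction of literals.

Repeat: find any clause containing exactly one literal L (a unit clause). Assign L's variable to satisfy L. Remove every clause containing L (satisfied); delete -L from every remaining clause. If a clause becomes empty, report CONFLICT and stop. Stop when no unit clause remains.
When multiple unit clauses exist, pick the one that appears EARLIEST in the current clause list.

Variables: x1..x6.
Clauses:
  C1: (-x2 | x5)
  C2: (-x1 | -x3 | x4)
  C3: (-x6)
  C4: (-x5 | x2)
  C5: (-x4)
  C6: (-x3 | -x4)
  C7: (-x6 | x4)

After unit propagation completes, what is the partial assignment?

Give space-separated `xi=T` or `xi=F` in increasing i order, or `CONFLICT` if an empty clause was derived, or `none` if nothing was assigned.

Answer: x4=F x6=F

Derivation:
unit clause [-6] forces x6=F; simplify:
  satisfied 2 clause(s); 5 remain; assigned so far: [6]
unit clause [-4] forces x4=F; simplify:
  drop 4 from [-1, -3, 4] -> [-1, -3]
  satisfied 2 clause(s); 3 remain; assigned so far: [4, 6]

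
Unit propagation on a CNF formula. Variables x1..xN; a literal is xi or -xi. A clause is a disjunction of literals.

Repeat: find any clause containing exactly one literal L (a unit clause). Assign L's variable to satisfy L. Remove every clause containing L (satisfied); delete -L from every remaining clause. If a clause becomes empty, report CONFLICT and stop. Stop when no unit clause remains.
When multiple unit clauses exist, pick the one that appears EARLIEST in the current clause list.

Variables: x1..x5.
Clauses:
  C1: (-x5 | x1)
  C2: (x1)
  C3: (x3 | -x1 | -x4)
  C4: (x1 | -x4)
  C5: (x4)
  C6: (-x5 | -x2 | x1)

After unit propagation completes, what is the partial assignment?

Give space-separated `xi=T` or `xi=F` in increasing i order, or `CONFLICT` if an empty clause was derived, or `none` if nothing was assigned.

unit clause [1] forces x1=T; simplify:
  drop -1 from [3, -1, -4] -> [3, -4]
  satisfied 4 clause(s); 2 remain; assigned so far: [1]
unit clause [4] forces x4=T; simplify:
  drop -4 from [3, -4] -> [3]
  satisfied 1 clause(s); 1 remain; assigned so far: [1, 4]
unit clause [3] forces x3=T; simplify:
  satisfied 1 clause(s); 0 remain; assigned so far: [1, 3, 4]

Answer: x1=T x3=T x4=T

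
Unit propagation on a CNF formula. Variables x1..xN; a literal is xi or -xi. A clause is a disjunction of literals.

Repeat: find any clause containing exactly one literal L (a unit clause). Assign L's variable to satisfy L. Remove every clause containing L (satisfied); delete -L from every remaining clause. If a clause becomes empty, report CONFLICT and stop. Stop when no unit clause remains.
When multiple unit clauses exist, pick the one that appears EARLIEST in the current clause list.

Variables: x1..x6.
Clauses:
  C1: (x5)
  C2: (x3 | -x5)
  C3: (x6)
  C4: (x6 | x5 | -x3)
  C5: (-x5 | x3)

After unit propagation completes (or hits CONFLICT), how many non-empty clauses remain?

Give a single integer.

unit clause [5] forces x5=T; simplify:
  drop -5 from [3, -5] -> [3]
  drop -5 from [-5, 3] -> [3]
  satisfied 2 clause(s); 3 remain; assigned so far: [5]
unit clause [3] forces x3=T; simplify:
  satisfied 2 clause(s); 1 remain; assigned so far: [3, 5]
unit clause [6] forces x6=T; simplify:
  satisfied 1 clause(s); 0 remain; assigned so far: [3, 5, 6]

Answer: 0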